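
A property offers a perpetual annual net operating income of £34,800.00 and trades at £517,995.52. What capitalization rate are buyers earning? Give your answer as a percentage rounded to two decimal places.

P = C/r ⇒ r = C/P = £34,800.00/£517,995.52 = 0.067182

6.72%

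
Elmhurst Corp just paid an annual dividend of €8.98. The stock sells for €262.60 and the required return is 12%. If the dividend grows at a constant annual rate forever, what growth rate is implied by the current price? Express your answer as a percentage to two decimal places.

P = D₀(1+g)/(r−g) ⇒ P(r−g) = D₀(1+g) ⇒ g(P+D₀) = P·r − D₀
g = (P·r − D₀)/(P + D₀) = (€262.60×0.12 − €8.98) / (€262.60 + €8.98) = 0.082966

8.30%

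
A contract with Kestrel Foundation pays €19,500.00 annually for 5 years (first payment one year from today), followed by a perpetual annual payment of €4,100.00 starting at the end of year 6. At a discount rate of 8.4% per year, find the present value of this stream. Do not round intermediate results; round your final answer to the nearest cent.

€109654.44

PV of 5-year annuity: €19,500.00 × [1 − (1+0.084)^−5] / 0.084 = 77043.88694
Perpetuity value at year 5: €4,100.00 / 0.084 = 48809.52381
PV of perpetuity: 48809.52381 / (1+0.084)^5 = 32610.55271
Total PV = 77043.88694 + 32610.55271 = 109654.43965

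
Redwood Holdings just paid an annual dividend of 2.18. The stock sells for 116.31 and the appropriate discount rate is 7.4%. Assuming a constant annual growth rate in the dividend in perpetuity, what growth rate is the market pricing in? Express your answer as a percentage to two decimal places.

5.42%

P = D₀(1+g)/(r−g) ⇒ P(r−g) = D₀(1+g) ⇒ g(P+D₀) = P·r − D₀
g = (P·r − D₀)/(P + D₀) = (116.31×0.074 − 2.18) / (116.31 + 2.18) = 0.054240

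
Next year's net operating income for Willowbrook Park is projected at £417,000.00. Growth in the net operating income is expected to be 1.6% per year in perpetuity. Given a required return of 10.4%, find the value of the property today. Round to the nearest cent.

£4738636.36

Growing perpetuity: P = D₁ / (r − g) = £417,000.0000 / (0.104 − 0.016) = £4,738,636.36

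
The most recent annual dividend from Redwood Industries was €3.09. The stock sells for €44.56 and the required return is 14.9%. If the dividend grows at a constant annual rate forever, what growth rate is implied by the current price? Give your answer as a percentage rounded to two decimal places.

P = D₀(1+g)/(r−g) ⇒ P(r−g) = D₀(1+g) ⇒ g(P+D₀) = P·r − D₀
g = (P·r − D₀)/(P + D₀) = (€44.56×0.149 − €3.09) / (€44.56 + €3.09) = 0.074490

7.45%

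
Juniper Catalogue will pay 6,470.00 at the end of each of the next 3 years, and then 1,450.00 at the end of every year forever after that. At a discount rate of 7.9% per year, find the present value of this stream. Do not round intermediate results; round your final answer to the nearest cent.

PV of 3-year annuity: 6,470.00 × [1 − (1+0.079)^−3] / 0.079 = 16703.94949
Perpetuity value at year 3: 1,450.00 / 0.079 = 18354.43038
PV of perpetuity: 18354.43038 / (1+0.079)^3 = 14610.88683
Total PV = 16703.94949 + 14610.88683 = 31314.83632

31314.84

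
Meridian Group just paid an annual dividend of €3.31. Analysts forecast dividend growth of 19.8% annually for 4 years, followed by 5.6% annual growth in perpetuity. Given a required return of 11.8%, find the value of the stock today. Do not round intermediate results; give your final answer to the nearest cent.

D_1 = 3.96538
D_2 = 4.75053
D_3 = 5.69113
D_4 = 6.81797
Terminal value at year 4: TV = D_4×(1+g_2)/(r−g_2) = 7.19978/0.062 = 116.12547
P_0 = D_1/(1+r)^1 + D_2/(1+r)^2 + D_3/(1+r)^3 + D_4/(1+r)^4 + TV/(1+r)^4
    = 3.54685 + 3.80065 + 4.07261 + 4.36403 + 74.32934 = 90.11349

€90.11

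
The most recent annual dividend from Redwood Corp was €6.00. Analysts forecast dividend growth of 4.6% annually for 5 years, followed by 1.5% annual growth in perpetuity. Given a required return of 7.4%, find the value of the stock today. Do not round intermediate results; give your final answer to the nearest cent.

D_1 = 6.27600
D_2 = 6.56470
D_3 = 6.86667
D_4 = 7.18254
D_5 = 7.51294
Terminal value at year 5: TV = D_5×(1+g_2)/(r−g_2) = 7.62563/0.059 = 129.24796
P_0 = D_1/(1+r)^1 + D_2/(1+r)^2 + D_3/(1+r)^3 + D_4/(1+r)^4 + D_5/(1+r)^5 + TV/(1+r)^5
    = 5.84358 + 5.69123 + 5.54285 + 5.39835 + 5.25761 + 90.44869 = 118.18231

€118.18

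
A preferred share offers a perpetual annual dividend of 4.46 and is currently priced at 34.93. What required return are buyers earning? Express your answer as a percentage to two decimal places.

12.77%

P = C/r ⇒ r = C/P = 4.46/34.93 = 0.127684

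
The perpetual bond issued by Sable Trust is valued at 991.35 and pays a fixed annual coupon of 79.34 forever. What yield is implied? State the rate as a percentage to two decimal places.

8.00%

P = C/r ⇒ r = C/P = 79.34/991.35 = 0.080032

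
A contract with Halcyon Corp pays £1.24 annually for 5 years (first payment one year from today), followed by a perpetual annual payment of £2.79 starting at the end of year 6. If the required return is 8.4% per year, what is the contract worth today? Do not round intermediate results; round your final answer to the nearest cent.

£27.09

PV of 5-year annuity: £1.24 × [1 − (1+0.084)^−5] / 0.084 = 4.89920
Perpetuity value at year 5: £2.79 / 0.084 = 33.21429
PV of perpetuity: 33.21429 / (1+0.084)^5 = 22.19108
Total PV = 4.89920 + 22.19108 = 27.09028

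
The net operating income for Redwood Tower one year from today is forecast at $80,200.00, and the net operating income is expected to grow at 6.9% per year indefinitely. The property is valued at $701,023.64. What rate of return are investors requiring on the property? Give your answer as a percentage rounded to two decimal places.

P = D₁/(r − g) ⇒ r = D₁/P + g = $80,200.0000/$701,023.64 + 0.069 = 0.114404 + 0.069 = 0.183404

18.34%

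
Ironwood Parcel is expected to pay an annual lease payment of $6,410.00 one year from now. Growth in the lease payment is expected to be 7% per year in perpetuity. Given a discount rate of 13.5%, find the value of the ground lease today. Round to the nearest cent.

Growing perpetuity: P = D₁ / (r − g) = $6,410.0000 / (0.135 − 0.07) = $98,615.38

$98615.38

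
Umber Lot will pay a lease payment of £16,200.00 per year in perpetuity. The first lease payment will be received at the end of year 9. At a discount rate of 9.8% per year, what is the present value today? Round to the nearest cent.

£78247.45

Value at end of year 8: C / r = £16,200.00 / 0.098 = £165,306.1224
Discount to today: PV = £165,306.1224 / (1 + 0.098)^8 = £165,306.1224 / 2.112607 = £78,247.45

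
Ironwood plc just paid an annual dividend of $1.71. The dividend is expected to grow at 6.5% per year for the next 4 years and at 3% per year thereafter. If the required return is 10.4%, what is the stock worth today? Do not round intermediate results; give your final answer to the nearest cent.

$26.87

D_1 = 1.82115
D_2 = 1.93952
D_3 = 2.06559
D_4 = 2.19986
Terminal value at year 4: TV = D_4×(1+g_2)/(r−g_2) = 2.26585/0.074 = 30.61964
P_0 = D_1/(1+r)^1 + D_2/(1+r)^2 + D_3/(1+r)^3 + D_4/(1+r)^4 + TV/(1+r)^4
    = 1.64959 + 1.59132 + 1.53510 + 1.48087 + 20.61217 = 26.86906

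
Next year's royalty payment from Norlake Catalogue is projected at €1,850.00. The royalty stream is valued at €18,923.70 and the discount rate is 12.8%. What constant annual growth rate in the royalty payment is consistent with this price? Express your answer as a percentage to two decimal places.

3.02%

P = D₁/(r−g) ⇒ g = r − D₁/P = 0.128 − €1,850.00/€18,923.70 = 0.030239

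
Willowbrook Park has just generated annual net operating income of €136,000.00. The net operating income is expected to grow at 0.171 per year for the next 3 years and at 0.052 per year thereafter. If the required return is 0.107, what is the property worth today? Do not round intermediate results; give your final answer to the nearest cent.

€3536092.28

D_1 = 159256.00000
D_2 = 186488.77600
D_3 = 218378.35670
Terminal value at year 3: TV = D_3×(1+g_2)/(r−g_2) = 229734.03124/0.055 = 4176982.38626
P_0 = D_1/(1+r)^1 + D_2/(1+r)^2 + D_3/(1+r)^3 + TV/(1+r)^3
    = 143862.69196 + 152179.95690 + 160978.07545 + 3079071.55231 = 3536092.27662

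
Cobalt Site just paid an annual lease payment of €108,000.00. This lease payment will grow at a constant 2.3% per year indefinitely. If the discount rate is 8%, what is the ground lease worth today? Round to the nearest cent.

D₁ = D₀ × (1 + g) = €108,000.00 × 1.023 = €110,484.0000
Growing perpetuity: P = D₁ / (r − g) = €110,484.0000 / (0.08 − 0.023) = €1,938,315.79

€1938315.79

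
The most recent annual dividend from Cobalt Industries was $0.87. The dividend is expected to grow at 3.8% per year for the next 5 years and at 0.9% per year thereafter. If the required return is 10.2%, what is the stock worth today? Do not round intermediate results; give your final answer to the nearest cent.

$10.65

D_1 = 0.90306
D_2 = 0.93738
D_3 = 0.97300
D_4 = 1.00997
D_5 = 1.04835
Terminal value at year 5: TV = D_5×(1+g_2)/(r−g_2) = 1.05778/0.093 = 11.37403
P_0 = D_1/(1+r)^1 + D_2/(1+r)^2 + D_3/(1+r)^3 + D_4/(1+r)^4 + D_5/(1+r)^5 + TV/(1+r)^5
    = 0.81947 + 0.77188 + 0.72705 + 0.68483 + 0.64506 + 6.99852 = 10.64682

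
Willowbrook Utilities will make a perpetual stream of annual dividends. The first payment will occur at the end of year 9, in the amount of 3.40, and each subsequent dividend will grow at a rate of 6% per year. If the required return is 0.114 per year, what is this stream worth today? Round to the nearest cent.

Value at end of year 8: C₁ / (r − g) = 3.40 / (0.114 − 0.06) = 62.9630
Discount to today: PV = 62.9630 / (1 + 0.114)^8 = 62.9630 / 2.371819 = 26.55

26.55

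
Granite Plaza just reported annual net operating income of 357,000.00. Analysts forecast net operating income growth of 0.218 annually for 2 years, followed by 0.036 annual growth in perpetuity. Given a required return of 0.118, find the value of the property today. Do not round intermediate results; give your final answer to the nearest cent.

6165995.46

D_1 = 434826.00000
D_2 = 529618.06800
Terminal value at year 2: TV = D_2×(1+g_2)/(r−g_2) = 548684.31845/0.082 = 6691272.17620
P_0 = D_1/(1+r)^1 + D_2/(1+r)^2 + TV/(1+r)^2
    = 388932.02147 + 423720.21659 + 5353343.22422 = 6165995.46228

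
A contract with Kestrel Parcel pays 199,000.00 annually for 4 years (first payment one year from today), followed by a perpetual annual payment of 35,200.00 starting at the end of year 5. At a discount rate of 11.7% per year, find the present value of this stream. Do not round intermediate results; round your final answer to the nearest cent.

801532.44

PV of 4-year annuity: 199,000.00 × [1 − (1+0.117)^−4] / 0.117 = 608271.49115
Perpetuity value at year 4: 35,200.00 / 0.117 = 300854.70085
PV of perpetuity: 300854.70085 / (1+0.117)^4 = 193260.94966
Total PV = 608271.49115 + 193260.94966 = 801532.44080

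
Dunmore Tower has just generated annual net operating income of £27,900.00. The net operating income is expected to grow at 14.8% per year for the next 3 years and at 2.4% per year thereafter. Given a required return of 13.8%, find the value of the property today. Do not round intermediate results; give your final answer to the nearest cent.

D_1 = 32029.20000
D_2 = 36769.52160
D_3 = 42211.41080
Terminal value at year 3: TV = D_3×(1+g_2)/(r−g_2) = 43224.48466/0.114 = 379162.14610
P_0 = D_1/(1+r)^1 + D_2/(1+r)^2 + D_3/(1+r)^3 + TV/(1+r)^3
    = 28145.16696 + 28392.48829 + 28641.98291 + 257275.35527 = 342454.99343

£342454.99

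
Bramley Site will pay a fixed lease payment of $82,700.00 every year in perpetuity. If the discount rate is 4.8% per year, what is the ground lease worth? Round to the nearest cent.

Level perpetuity: PV = C / r = $82,700.00 / 0.048 = $1,722,916.67

$1722916.67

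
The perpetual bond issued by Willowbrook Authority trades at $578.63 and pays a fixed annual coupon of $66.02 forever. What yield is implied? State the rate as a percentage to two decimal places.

P = C/r ⇒ r = C/P = $66.02/$578.63 = 0.114097

11.41%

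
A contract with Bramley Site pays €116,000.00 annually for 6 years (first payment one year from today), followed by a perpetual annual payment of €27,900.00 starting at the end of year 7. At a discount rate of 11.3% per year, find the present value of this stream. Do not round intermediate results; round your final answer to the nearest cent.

PV of 6-year annuity: €116,000.00 × [1 − (1+0.113)^−6] / 0.113 = 486530.27010
Perpetuity value at year 6: €27,900.00 / 0.113 = 246902.65487
PV of perpetuity: 246902.65487 / (1+0.113)^6 = 129883.73645
Total PV = 486530.27010 + 129883.73645 = 616414.00656

€616414.01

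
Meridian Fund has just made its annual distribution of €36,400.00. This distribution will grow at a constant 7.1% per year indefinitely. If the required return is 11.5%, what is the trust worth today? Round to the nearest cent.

D₁ = D₀ × (1 + g) = €36,400.00 × 1.071 = €38,984.4000
Growing perpetuity: P = D₁ / (r − g) = €38,984.4000 / (0.115 − 0.071) = €886,009.09

€886009.09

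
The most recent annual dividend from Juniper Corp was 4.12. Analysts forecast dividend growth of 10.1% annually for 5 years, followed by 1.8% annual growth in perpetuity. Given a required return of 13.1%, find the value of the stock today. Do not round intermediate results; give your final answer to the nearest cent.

51.47

D_1 = 4.53612
D_2 = 4.99427
D_3 = 5.49869
D_4 = 6.05406
D_5 = 6.66552
Terminal value at year 5: TV = D_5×(1+g_2)/(r−g_2) = 6.78550/0.113 = 60.04864
P_0 = D_1/(1+r)^1 + D_2/(1+r)^2 + D_3/(1+r)^3 + D_4/(1+r)^4 + D_5/(1+r)^5 + TV/(1+r)^5
    = 4.01072 + 3.90433 + 3.80077 + 3.69995 + 3.60181 + 32.44816 = 51.46574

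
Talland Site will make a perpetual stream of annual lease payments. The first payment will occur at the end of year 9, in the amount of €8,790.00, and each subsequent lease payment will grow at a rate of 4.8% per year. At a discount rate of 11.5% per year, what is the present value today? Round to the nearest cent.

€54918.05

Value at end of year 8: C₁ / (r − g) = €8,790.00 / (0.115 − 0.048) = €131,194.0299
Discount to today: PV = €131,194.0299 / (1 + 0.115)^8 = €131,194.0299 / 2.388905 = €54,918.05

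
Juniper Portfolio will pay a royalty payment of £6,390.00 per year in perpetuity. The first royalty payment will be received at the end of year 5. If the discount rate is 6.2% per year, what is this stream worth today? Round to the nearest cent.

Value at end of year 4: C / r = £6,390.00 / 0.062 = £103,064.5161
Discount to today: PV = £103,064.5161 / (1 + 0.062)^4 = £103,064.5161 / 1.272032 = £81,023.52

£81023.52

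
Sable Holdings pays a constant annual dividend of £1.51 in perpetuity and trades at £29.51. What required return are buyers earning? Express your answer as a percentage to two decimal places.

P = C/r ⇒ r = C/P = £1.51/£29.51 = 0.051169

5.12%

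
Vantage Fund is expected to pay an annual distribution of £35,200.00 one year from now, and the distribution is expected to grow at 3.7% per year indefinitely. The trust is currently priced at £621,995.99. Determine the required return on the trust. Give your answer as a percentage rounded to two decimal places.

P = D₁/(r − g) ⇒ r = D₁/P + g = £35,200.0000/£621,995.99 + 0.037 = 0.056592 + 0.037 = 0.093592

9.36%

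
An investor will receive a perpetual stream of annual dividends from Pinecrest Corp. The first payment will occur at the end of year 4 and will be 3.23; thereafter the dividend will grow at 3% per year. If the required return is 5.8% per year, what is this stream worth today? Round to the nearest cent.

Value at end of year 3: C₁ / (r − g) = 3.23 / (0.058 − 0.03) = 115.3571
Discount to today: PV = 115.3571 / (1 + 0.058)^3 = 115.3571 / 1.184287 = 97.41

97.41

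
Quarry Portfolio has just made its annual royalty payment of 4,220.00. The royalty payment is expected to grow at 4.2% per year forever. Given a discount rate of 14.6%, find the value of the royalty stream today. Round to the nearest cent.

D₁ = D₀ × (1 + g) = 4,220.00 × 1.042 = 4,397.2400
Growing perpetuity: P = D₁ / (r − g) = 4,397.2400 / (0.146 − 0.042) = 42,281.15

42281.15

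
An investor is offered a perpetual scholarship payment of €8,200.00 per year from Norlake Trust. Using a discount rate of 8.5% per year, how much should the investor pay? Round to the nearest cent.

Level perpetuity: PV = C / r = €8,200.00 / 0.085 = €96,470.59

€96470.59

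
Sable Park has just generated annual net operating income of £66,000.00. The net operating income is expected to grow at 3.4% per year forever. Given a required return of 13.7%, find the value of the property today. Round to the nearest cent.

£662563.11

D₁ = D₀ × (1 + g) = £66,000.00 × 1.034 = £68,244.0000
Growing perpetuity: P = D₁ / (r − g) = £68,244.0000 / (0.137 − 0.034) = £662,563.11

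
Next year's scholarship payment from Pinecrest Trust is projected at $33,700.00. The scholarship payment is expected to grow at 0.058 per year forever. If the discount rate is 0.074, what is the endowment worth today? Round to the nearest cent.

Growing perpetuity: P = D₁ / (r − g) = $33,700.0000 / (0.074 − 0.058) = $2,106,250.00

$2106250.00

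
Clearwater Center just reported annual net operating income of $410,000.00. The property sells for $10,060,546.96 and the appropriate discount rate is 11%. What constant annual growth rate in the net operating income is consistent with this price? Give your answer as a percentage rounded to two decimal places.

6.65%

P = D₀(1+g)/(r−g) ⇒ P(r−g) = D₀(1+g) ⇒ g(P+D₀) = P·r − D₀
g = (P·r − D₀)/(P + D₀) = ($10,060,546.96×0.11 − $410,000.00) / ($10,060,546.96 + $410,000.00) = 0.066535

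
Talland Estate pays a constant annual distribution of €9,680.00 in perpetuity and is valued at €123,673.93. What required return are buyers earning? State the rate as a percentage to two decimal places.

7.83%

P = C/r ⇒ r = C/P = €9,680.00/€123,673.93 = 0.078270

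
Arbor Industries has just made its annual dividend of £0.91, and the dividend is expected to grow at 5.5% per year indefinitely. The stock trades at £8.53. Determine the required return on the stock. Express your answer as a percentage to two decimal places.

16.75%

D₁ = £0.91 × 1.055 = £0.9601
P = D₁/(r − g) ⇒ r = D₁/P + g = £0.9601/£8.53 + 0.055 = 0.112550 + 0.055 = 0.167550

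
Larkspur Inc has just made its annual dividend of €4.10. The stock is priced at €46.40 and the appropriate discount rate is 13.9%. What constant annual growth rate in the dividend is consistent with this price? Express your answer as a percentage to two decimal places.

4.65%

P = D₀(1+g)/(r−g) ⇒ P(r−g) = D₀(1+g) ⇒ g(P+D₀) = P·r − D₀
g = (P·r − D₀)/(P + D₀) = (€46.40×0.139 − €4.10) / (€46.40 + €4.10) = 0.046527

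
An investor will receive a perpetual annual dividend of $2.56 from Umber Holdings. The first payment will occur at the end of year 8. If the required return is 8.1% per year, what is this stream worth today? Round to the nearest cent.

$18.32

Value at end of year 7: C / r = $2.56 / 0.081 = $31.6049
Discount to today: PV = $31.6049 / (1 + 0.081)^7 = $31.6049 / 1.724963 = $18.32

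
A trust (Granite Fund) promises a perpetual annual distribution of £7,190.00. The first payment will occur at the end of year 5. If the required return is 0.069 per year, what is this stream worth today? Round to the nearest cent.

Value at end of year 4: C / r = £7,190.00 / 0.069 = £104,202.8986
Discount to today: PV = £104,202.8986 / (1 + 0.069)^4 = £104,202.8986 / 1.305903 = £79,793.77

£79793.77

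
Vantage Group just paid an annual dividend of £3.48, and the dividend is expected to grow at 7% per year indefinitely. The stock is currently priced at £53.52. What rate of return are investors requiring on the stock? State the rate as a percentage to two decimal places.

13.96%

D₁ = £3.48 × 1.07 = £3.7236
P = D₁/(r − g) ⇒ r = D₁/P + g = £3.7236/£53.52 + 0.07 = 0.069574 + 0.07 = 0.139574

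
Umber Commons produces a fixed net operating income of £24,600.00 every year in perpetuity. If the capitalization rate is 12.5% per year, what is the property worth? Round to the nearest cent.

£196800.00

Level perpetuity: PV = C / r = £24,600.00 / 0.125 = £196,800.00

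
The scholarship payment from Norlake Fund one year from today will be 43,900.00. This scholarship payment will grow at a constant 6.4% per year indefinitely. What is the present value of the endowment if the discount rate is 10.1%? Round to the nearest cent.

Growing perpetuity: P = D₁ / (r − g) = 43,900.0000 / (0.101 − 0.064) = 1,186,486.49

1186486.49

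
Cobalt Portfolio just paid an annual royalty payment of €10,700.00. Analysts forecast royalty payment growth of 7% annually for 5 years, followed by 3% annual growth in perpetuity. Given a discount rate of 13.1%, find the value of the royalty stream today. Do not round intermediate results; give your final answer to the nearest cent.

D_1 = 11449.00000
D_2 = 12250.43000
D_3 = 13107.96010
D_4 = 14025.51731
D_5 = 15007.30352
Terminal value at year 5: TV = D_5×(1+g_2)/(r−g_2) = 15457.52262/0.101 = 153044.77846
P_0 = D_1/(1+r)^1 + D_2/(1+r)^2 + D_3/(1+r)^3 + D_4/(1+r)^4 + D_5/(1+r)^5 + TV/(1+r)^5
    = 10122.90009 + 9576.92581 + 9060.39843 + 8571.72972 + 8109.41716 + 82699.99673 = 128141.36794

€128141.37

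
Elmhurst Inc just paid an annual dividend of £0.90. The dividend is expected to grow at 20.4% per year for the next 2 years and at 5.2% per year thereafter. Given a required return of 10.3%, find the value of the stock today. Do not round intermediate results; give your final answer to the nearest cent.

D_1 = 1.08360
D_2 = 1.30465
Terminal value at year 2: TV = D_2×(1+g_2)/(r−g_2) = 1.37250/0.051 = 26.91169
P_0 = D_1/(1+r)^1 + D_2/(1+r)^2 + TV/(1+r)^2
    = 0.98241 + 1.07237 + 22.12025 = 24.17503

£24.18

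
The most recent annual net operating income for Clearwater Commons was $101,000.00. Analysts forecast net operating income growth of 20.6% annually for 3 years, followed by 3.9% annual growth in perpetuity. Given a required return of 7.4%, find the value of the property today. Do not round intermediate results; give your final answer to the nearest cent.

$4628968.69

D_1 = 121806.00000
D_2 = 146898.03600
D_3 = 177159.03142
Terminal value at year 3: TV = D_3×(1+g_2)/(r−g_2) = 184068.23364/0.035 = 5259092.38975
P_0 = D_1/(1+r)^1 + D_2/(1+r)^2 + D_3/(1+r)^3 + TV/(1+r)^3
    = 113413.40782 + 127352.48588 + 143004.74671 + 4245198.05238 = 4628968.69279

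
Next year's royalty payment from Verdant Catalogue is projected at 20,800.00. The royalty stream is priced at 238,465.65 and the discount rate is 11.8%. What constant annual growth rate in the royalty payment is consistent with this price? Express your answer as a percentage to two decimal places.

3.08%

P = D₁/(r−g) ⇒ g = r − D₁/P = 0.118 − 20,800.00/238,465.65 = 0.030776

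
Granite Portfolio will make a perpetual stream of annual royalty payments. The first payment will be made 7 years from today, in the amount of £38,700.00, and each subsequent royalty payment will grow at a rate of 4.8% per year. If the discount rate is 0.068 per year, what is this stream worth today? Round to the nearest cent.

Value at end of year 6: C₁ / (r − g) = £38,700.00 / (0.068 − 0.048) = £1,935,000.0000
Discount to today: PV = £1,935,000.0000 / (1 + 0.068)^6 = £1,935,000.0000 / 1.483978 = £1,303,927.53

£1303927.53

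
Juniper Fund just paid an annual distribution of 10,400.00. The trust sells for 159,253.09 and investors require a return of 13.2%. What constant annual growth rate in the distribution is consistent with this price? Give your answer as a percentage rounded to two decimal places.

6.26%

P = D₀(1+g)/(r−g) ⇒ P(r−g) = D₀(1+g) ⇒ g(P+D₀) = P·r − D₀
g = (P·r − D₀)/(P + D₀) = (159,253.09×0.132 − 10,400.00) / (159,253.09 + 10,400.00) = 0.062607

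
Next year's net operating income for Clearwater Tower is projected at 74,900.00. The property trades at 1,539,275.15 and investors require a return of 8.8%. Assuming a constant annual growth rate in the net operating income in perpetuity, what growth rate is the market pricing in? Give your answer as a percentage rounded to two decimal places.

3.93%

P = D₁/(r−g) ⇒ g = r − D₁/P = 0.088 − 74,900.00/1,539,275.15 = 0.039341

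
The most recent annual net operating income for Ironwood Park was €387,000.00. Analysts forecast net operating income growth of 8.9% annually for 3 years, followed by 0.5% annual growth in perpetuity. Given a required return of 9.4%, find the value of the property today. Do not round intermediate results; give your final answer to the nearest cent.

€5460830.98

D_1 = 421443.00000
D_2 = 458951.42700
D_3 = 499798.10400
Terminal value at year 3: TV = D_3×(1+g_2)/(r−g_2) = 502297.09452/0.089 = 5643787.57891
P_0 = D_1/(1+r)^1 + D_2/(1+r)^2 + D_3/(1+r)^3 + TV/(1+r)^3
    = 385231.26143 + 383470.60667 + 381717.99877 + 4310411.10976 = 5460830.97663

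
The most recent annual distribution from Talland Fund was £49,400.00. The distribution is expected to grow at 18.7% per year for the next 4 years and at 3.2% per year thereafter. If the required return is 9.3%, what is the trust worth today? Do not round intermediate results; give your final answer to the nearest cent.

£1406414.77

D_1 = 58637.80000
D_2 = 69603.06860
D_3 = 82618.84243
D_4 = 98068.56596
Terminal value at year 4: TV = D_4×(1+g_2)/(r−g_2) = 101206.76007/0.061 = 1659127.21431
P_0 = D_1/(1+r)^1 + D_2/(1+r)^2 + D_3/(1+r)^3 + D_4/(1+r)^4 + TV/(1+r)^4
    = 53648.49039 + 58262.35873 + 63273.02820 + 68714.62440 + 1162516.26853 = 1406414.77025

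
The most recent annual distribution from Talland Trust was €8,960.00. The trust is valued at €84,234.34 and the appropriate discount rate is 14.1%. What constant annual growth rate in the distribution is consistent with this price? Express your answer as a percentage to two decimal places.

3.13%

P = D₀(1+g)/(r−g) ⇒ P(r−g) = D₀(1+g) ⇒ g(P+D₀) = P·r − D₀
g = (P·r − D₀)/(P + D₀) = (€84,234.34×0.141 − €8,960.00) / (€84,234.34 + €8,960.00) = 0.031301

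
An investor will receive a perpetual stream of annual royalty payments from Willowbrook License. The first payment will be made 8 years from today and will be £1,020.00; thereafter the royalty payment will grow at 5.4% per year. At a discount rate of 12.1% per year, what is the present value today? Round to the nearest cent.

£6843.62

Value at end of year 7: C₁ / (r − g) = £1,020.00 / (0.121 − 0.054) = £15,223.8806
Discount to today: PV = £15,223.8806 / (1 + 0.121)^7 = £15,223.8806 / 2.224535 = £6,843.62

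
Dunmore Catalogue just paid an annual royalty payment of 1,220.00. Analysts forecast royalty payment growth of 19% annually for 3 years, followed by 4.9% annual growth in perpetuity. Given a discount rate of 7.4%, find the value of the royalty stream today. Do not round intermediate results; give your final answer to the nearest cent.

74143.40

D_1 = 1451.80000
D_2 = 1727.64200
D_3 = 2055.89398
Terminal value at year 3: TV = D_3×(1+g_2)/(r−g_2) = 2156.63279/0.025 = 86265.31140
P_0 = D_1/(1+r)^1 + D_2/(1+r)^2 + D_3/(1+r)^3 + TV/(1+r)^3
    = 1351.76909 + 1497.77022 + 1659.54056 + 69634.32182 = 74143.40168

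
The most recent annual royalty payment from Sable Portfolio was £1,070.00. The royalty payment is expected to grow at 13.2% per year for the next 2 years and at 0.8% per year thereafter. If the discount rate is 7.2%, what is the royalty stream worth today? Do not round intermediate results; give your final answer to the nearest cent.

D_1 = 1211.24000
D_2 = 1371.12368
Terminal value at year 2: TV = D_2×(1+g_2)/(r−g_2) = 1382.09267/0.064 = 21595.19796
P_0 = D_1/(1+r)^1 + D_2/(1+r)^2 + TV/(1+r)^2
    = 1129.88806 + 1193.12806 + 18791.76699 = 21114.78312

£21114.78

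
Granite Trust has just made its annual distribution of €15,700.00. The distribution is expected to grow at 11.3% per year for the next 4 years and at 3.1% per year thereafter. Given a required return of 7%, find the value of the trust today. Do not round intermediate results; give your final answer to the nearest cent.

€555259.48

D_1 = 17474.10000
D_2 = 19448.67330
D_3 = 21646.37338
D_4 = 24092.41358
Terminal value at year 4: TV = D_4×(1+g_2)/(r−g_2) = 24839.27840/0.039 = 636904.57426
P_0 = D_1/(1+r)^1 + D_2/(1+r)^2 + D_3/(1+r)^3 + D_4/(1+r)^4 + TV/(1+r)^4
    = 16330.93458 + 16987.22447 + 17669.88863 + 18379.98696 + 485891.45023 = 555259.48488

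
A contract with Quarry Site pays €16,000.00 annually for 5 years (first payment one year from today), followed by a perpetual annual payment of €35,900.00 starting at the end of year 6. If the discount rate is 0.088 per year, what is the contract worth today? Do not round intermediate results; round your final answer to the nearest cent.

€330147.13

PV of 5-year annuity: €16,000.00 × [1 − (1+0.088)^−5] / 0.088 = 62558.72315
Perpetuity value at year 5: €35,900.00 / 0.088 = 407954.54545
PV of perpetuity: 407954.54545 / (1+0.088)^5 = 267588.41038
Total PV = 62558.72315 + 267588.41038 = 330147.13353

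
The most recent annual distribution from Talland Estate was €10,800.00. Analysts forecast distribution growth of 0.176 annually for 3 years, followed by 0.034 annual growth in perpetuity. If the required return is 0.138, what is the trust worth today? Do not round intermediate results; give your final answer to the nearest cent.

€153109.03

D_1 = 12700.80000
D_2 = 14936.14080
D_3 = 17564.90158
Terminal value at year 3: TV = D_3×(1+g_2)/(r−g_2) = 18162.10823/0.104 = 174635.65610
P_0 = D_1/(1+r)^1 + D_2/(1+r)^2 + D_3/(1+r)^3 + TV/(1+r)^3
    = 11160.63269 + 11533.30759 + 11918.42683 + 118496.66674 = 153109.03385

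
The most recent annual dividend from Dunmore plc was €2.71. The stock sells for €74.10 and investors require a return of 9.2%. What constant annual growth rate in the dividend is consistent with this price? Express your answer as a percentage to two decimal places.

P = D₀(1+g)/(r−g) ⇒ P(r−g) = D₀(1+g) ⇒ g(P+D₀) = P·r − D₀
g = (P·r − D₀)/(P + D₀) = (€74.10×0.092 − €2.71) / (€74.10 + €2.71) = 0.053472

5.35%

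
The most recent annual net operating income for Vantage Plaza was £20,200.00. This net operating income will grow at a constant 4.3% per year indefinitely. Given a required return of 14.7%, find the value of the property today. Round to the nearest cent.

£202582.69

D₁ = D₀ × (1 + g) = £20,200.00 × 1.043 = £21,068.6000
Growing perpetuity: P = D₁ / (r − g) = £21,068.6000 / (0.147 − 0.043) = £202,582.69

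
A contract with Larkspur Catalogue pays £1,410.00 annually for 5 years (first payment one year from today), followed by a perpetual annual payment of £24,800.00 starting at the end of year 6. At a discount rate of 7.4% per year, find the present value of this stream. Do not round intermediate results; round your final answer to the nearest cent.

£240249.97

PV of 5-year annuity: £1,410.00 × [1 − (1+0.074)^−5] / 0.074 = 5719.88410
Perpetuity value at year 5: £24,800.00 / 0.074 = 335135.13514
PV of perpetuity: 335135.13514 / (1+0.074)^5 = 234530.08139
Total PV = 5719.88410 + 234530.08139 = 240249.96550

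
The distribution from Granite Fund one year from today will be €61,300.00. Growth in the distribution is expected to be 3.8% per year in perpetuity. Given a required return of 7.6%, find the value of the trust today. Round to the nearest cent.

Growing perpetuity: P = D₁ / (r − g) = €61,300.0000 / (0.076 − 0.038) = €1,613,157.89

€1613157.89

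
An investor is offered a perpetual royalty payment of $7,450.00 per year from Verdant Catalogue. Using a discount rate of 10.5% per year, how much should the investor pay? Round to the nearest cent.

$70952.38

Level perpetuity: PV = C / r = $7,450.00 / 0.105 = $70,952.38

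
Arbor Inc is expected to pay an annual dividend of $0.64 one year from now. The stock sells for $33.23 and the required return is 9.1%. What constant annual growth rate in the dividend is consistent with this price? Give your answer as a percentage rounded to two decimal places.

7.17%

P = D₁/(r−g) ⇒ g = r − D₁/P = 0.091 − $0.64/$33.23 = 0.071740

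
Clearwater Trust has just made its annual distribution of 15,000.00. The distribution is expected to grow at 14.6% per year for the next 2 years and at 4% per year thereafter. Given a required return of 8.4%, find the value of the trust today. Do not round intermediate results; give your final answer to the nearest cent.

D_1 = 17190.00000
D_2 = 19699.74000
Terminal value at year 2: TV = D_2×(1+g_2)/(r−g_2) = 20487.72960/0.044 = 465630.21818
P_0 = D_1/(1+r)^1 + D_2/(1+r)^2 + TV/(1+r)^2
    = 15857.93358 + 16764.93716 + 396262.15106 = 428885.02180

428885.02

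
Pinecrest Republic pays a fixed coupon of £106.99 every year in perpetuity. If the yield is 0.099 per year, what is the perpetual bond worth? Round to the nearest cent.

Level perpetuity: PV = C / r = £106.99 / 0.099 = £1,080.71

£1080.71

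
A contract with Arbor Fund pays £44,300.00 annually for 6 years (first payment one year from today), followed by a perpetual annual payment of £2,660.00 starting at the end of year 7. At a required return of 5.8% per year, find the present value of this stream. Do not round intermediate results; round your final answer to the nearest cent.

PV of 6-year annuity: £44,300.00 × [1 − (1+0.058)^−6] / 0.058 = 219213.05471
Perpetuity value at year 6: £2,660.00 / 0.058 = 45862.06897
PV of perpetuity: 45862.06897 / (1+0.058)^6 = 32699.38893
Total PV = 219213.05471 + 32699.38893 = 251912.44364

£251912.44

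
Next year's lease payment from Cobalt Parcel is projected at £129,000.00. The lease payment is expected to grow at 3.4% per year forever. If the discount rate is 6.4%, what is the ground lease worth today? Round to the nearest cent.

Growing perpetuity: P = D₁ / (r − g) = £129,000.0000 / (0.064 − 0.034) = £4,300,000.00

£4300000.00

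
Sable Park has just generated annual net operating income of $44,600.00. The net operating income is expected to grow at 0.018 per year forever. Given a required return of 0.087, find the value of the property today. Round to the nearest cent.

$658011.59

D₁ = D₀ × (1 + g) = $44,600.00 × 1.018 = $45,402.8000
Growing perpetuity: P = D₁ / (r − g) = $45,402.8000 / (0.087 − 0.018) = $658,011.59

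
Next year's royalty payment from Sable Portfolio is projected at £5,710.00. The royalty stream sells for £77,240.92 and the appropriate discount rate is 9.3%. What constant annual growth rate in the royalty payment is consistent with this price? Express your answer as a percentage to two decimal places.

P = D₁/(r−g) ⇒ g = r − D₁/P = 0.093 − £5,710.00/£77,240.92 = 0.019075

1.91%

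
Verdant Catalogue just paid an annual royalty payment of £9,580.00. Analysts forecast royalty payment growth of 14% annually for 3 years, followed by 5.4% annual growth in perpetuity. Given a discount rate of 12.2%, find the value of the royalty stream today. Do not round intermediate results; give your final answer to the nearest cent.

D_1 = 10921.20000
D_2 = 12450.16800
D_3 = 14193.19152
Terminal value at year 3: TV = D_3×(1+g_2)/(r−g_2) = 14959.62386/0.068 = 219994.46856
P_0 = D_1/(1+r)^1 + D_2/(1+r)^2 + D_3/(1+r)^3 + TV/(1+r)^3
    = 9733.68984 + 9889.84529 + 10048.50591 + 155751.84162 = 185423.88267

£185423.88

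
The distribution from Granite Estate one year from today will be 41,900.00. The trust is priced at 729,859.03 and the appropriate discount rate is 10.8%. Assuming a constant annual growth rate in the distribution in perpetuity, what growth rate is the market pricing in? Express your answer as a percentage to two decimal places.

5.06%

P = D₁/(r−g) ⇒ g = r − D₁/P = 0.108 − 41,900.00/729,859.03 = 0.050592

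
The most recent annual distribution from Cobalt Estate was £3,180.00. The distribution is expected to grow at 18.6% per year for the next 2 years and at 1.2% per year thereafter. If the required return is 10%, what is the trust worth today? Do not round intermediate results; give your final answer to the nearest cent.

£49637.04

D_1 = 3771.48000
D_2 = 4472.97528
Terminal value at year 2: TV = D_2×(1+g_2)/(r−g_2) = 4526.65098/0.088 = 51439.21572
P_0 = D_1/(1+r)^1 + D_2/(1+r)^2 + TV/(1+r)^2
    = 3428.61818 + 3696.67379 + 42511.74853 = 49637.04050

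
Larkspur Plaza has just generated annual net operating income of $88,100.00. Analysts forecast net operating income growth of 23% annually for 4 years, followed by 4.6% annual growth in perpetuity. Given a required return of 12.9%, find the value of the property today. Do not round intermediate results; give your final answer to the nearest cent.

D_1 = 108363.00000
D_2 = 133286.49000
D_3 = 163942.38270
D_4 = 201649.13072
Terminal value at year 4: TV = D_4×(1+g_2)/(r−g_2) = 210924.99073/0.083 = 2541264.94860
P_0 = D_1/(1+r)^1 + D_2/(1+r)^2 + D_3/(1+r)^3 + D_4/(1+r)^4 + TV/(1+r)^4
    = 95981.39947 + 104567.86656 + 113922.47641 + 124113.94684 + 1564134.79998 = 2002720.48927

$2002720.49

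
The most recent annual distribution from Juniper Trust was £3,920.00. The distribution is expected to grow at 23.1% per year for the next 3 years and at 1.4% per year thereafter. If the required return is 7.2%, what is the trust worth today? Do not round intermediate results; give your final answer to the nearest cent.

£119379.59

D_1 = 4825.52000
D_2 = 5940.21512
D_3 = 7312.40481
Terminal value at year 3: TV = D_3×(1+g_2)/(r−g_2) = 7414.77848/0.058 = 127841.00828
P_0 = D_1/(1+r)^1 + D_2/(1+r)^2 + D_3/(1+r)^3 + TV/(1+r)^3
    = 4501.41791 + 5169.07225 + 5935.75367 + 103773.34865 = 119379.59248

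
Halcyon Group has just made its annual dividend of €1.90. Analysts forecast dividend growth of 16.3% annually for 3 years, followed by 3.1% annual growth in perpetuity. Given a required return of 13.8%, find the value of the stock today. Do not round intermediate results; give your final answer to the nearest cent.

€25.49

D_1 = 2.20970
D_2 = 2.56988
D_3 = 2.98877
Terminal value at year 3: TV = D_3×(1+g_2)/(r−g_2) = 3.08142/0.107 = 28.79835
P_0 = D_1/(1+r)^1 + D_2/(1+r)^2 + D_3/(1+r)^3 + TV/(1+r)^3
    = 1.94174 + 1.98440 + 2.02799 + 19.54073 = 25.49486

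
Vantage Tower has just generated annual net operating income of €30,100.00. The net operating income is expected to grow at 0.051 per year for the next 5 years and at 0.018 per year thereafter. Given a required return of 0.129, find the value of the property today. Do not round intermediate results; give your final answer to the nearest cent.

D_1 = 31635.10000
D_2 = 33248.49010
D_3 = 34944.16310
D_4 = 36726.31541
D_5 = 38599.35750
Terminal value at year 5: TV = D_5×(1+g_2)/(r−g_2) = 39294.14593/0.111 = 354001.31472
P_0 = D_1/(1+r)^1 + D_2/(1+r)^2 + D_3/(1+r)^3 + D_4/(1+r)^4 + D_5/(1+r)^5 + TV/(1+r)^5
    = 28020.46058 + 26084.59174 + 24282.46760 + 22604.84805 + 21043.13135 + 192990.15962 = 315025.65895

€315025.66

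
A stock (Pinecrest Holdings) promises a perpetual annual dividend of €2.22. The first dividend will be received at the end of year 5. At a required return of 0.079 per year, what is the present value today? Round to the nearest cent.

€20.73

Value at end of year 4: C / r = €2.22 / 0.079 = €28.1013
Discount to today: PV = €28.1013 / (1 + 0.079)^4 = €28.1013 / 1.355457 = €20.73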